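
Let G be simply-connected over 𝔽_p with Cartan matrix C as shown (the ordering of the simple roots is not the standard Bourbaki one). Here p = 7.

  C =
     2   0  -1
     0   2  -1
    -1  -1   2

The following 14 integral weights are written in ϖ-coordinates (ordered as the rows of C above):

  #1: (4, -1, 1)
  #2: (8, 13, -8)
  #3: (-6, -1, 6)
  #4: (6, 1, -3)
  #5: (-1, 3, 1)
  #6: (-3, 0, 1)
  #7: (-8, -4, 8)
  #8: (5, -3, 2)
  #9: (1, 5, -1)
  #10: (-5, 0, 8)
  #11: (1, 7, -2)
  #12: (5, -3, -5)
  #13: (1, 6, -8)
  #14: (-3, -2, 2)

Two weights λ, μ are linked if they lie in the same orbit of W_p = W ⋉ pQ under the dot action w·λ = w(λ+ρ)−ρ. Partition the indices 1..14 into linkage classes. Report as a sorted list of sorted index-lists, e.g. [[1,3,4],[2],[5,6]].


A_3 Cartan matrix, 3 simple roots permuted; ρ=(1,1,1).

Ā_7 reps of the 14 weights (A_3, coords as presented):

  1: (5, 0, 2);  2: (5, 0, 2);  3: (5, 0, 2);  4: (5, 0, 2);  5: (0, 4, 2);  6: (2, 1, 0);  7: (4, 0, 1);  8: (4, 0, 1);  9: (1, 5, 0);  10: (1, 2, 3);  11: (1, 5, 0);  12: (0, 4, 2);  13: (5, 0, 2);  14: (2, 1, 0)

The 14 indices split into 6 linkage classes (same alcove rep ⇔ same W_7-dot-orbit):

[[1, 2, 3, 4, 13], [5, 12], [6, 14], [7, 8], [9, 11], [10]]


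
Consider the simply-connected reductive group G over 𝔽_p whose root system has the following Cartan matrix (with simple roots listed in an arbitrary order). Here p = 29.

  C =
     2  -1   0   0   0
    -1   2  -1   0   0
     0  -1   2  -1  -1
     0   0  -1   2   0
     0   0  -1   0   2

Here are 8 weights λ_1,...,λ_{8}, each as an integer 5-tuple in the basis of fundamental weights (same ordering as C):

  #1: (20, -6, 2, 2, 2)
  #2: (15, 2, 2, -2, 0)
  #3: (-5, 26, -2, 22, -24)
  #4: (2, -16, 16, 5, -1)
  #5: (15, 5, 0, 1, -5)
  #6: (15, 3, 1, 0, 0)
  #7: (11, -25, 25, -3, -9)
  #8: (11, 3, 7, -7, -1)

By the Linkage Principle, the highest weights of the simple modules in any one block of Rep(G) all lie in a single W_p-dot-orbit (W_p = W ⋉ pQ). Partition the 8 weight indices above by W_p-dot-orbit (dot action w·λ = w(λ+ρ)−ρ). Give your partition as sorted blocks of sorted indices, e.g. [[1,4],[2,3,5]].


C ↔ D_5 under row/col permutation; |W(D_5)| = 1920.

W_29-reps of the 8 weights in Ā_29 (same 5-coord order as C):

  [1] (16, 3, 2, 1, 1)
  [2] (16, 3, 2, 1, 1)
  [3] (16, 3, 2, 1, 1)
  [4] (12, 3, 2, 6, 0)
  [5] (16, 3, 2, 1, 1)
  [6] (16, 3, 2, 1, 1)
  [7] (12, 3, 2, 6, 0)
  [8] (12, 3, 2, 6, 0)

Grouping the 8 weights by Ā_29-representative: 2 linkage classes.

[[1, 2, 3, 5, 6], [4, 7, 8]]


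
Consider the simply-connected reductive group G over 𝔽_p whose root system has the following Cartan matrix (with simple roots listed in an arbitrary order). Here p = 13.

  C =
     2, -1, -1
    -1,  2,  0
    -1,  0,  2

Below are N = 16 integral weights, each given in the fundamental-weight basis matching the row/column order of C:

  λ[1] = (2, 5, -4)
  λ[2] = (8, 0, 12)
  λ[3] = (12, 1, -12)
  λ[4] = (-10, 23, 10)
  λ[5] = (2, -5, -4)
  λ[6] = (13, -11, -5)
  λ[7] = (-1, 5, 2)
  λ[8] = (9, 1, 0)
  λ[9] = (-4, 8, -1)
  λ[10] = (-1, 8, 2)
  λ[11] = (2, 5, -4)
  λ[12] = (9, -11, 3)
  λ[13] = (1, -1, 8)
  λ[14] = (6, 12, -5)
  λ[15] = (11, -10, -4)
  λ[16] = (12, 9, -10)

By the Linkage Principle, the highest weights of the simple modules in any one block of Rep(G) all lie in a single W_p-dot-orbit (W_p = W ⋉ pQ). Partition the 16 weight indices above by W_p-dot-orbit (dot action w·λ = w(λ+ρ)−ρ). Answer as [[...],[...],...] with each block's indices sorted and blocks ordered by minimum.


Cartan matrix: type A_3 (|W|=24); un-permuting the 3 rows.

Alcove-folded reps (p=13, 16 weights, presented ϖ-order):

    λ_1 → (0, 6, 3)
    λ_2 → (0, 9, 3)
    λ_3 → (2, 0, 9)
    λ_4 → (2, 0, 9)
    λ_5 → (3, 0, 1)
    λ_6 → (0, 9, 3)
    λ_7 → (0, 6, 3)
    λ_8 → (10, 2, 1)
    λ_9 → (0, 6, 3)
    λ_10 → (0, 9, 3)
    λ_11 → (0, 6, 3)
    λ_12 → (0, 9, 3)
    λ_13 → (2, 0, 9)
    λ_14 → (0, 6, 3)
    λ_15 → (0, 9, 3)
    λ_16 → (3, 0, 1)

Grouping the 16 weights by Ā_13-representative: 5 linkage classes.

[[1, 7, 9, 11, 14], [2, 6, 10, 12, 15], [3, 4, 13], [5, 16], [8]]


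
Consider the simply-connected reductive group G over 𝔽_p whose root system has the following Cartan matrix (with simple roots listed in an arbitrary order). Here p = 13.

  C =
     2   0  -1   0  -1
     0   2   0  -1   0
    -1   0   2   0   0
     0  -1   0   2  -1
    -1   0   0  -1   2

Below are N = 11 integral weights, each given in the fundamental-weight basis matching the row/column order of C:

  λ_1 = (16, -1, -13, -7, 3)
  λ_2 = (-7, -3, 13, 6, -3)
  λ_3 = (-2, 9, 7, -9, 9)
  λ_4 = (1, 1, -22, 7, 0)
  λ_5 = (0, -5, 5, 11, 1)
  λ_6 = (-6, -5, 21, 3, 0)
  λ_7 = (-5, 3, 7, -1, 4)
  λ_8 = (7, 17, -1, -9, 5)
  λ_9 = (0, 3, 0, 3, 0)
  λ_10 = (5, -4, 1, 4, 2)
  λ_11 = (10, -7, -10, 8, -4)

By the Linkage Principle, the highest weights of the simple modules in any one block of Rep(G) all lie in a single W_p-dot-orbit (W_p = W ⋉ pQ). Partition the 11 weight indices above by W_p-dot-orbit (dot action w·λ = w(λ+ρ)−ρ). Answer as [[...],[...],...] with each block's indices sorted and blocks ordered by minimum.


Dynkin diagram of C (from the 8 off-diagonal −1 entries): A_5.

Ā_13 reps of the 11 weights (A_5, coords as presented):

  λ_1+ρ ↦ (1, 2, 4, 0, 2) · λ_2+ρ ↦ (2, 0, 5, 2, 3) · λ_3+ρ ↦ (1, 4, 1, 4, 1) · λ_4+ρ ↦ (5, 0, 1, 2, 3) · λ_5+ρ ↦ (1, 4, 1, 4, 1) · λ_6+ρ ↦ (4, 4, 4, 0, 1) · λ_7+ρ ↦ (4, 4, 4, 0, 1) · λ_8+ρ ↦ (2, 0, 5, 2, 3) · λ_9+ρ ↦ (1, 4, 1, 4, 1) · λ_10+ρ ↦ (5, 0, 1, 2, 3) · λ_11+ρ ↦ (1, 2, 4, 0, 2)

The 11 indices split into 5 linkage classes (same alcove rep ⇔ same W_13-dot-orbit):

[[1, 11], [2, 8], [3, 5, 9], [4, 10], [6, 7]]


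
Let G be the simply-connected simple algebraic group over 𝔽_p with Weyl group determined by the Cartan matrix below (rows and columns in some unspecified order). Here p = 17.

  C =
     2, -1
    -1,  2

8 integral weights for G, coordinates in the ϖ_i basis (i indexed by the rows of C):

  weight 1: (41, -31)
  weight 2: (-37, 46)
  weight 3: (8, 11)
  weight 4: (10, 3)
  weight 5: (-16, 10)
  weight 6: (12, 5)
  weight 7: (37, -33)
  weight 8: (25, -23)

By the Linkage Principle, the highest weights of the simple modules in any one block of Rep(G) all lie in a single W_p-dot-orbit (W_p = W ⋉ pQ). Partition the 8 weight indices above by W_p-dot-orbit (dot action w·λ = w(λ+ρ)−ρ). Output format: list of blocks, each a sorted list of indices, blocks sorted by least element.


C ↔ A_2 under row/col permutation; |W(A_2)| = 6.

Folding the 8 weights λ_j+ρ into Ā_17 (reps in the given 2-coord order):

  [1] (5, 8);  [2] (11, 4);  [3] (5, 8);  [4] (11, 4);  [5] (11, 4);  [6] (11, 4);  [7] (11, 4);  [8] (5, 8)

These 8 weights hit 2 W_17-dot-orbits; sizes (3, 5):

[[1, 3, 8], [2, 4, 5, 6, 7]]


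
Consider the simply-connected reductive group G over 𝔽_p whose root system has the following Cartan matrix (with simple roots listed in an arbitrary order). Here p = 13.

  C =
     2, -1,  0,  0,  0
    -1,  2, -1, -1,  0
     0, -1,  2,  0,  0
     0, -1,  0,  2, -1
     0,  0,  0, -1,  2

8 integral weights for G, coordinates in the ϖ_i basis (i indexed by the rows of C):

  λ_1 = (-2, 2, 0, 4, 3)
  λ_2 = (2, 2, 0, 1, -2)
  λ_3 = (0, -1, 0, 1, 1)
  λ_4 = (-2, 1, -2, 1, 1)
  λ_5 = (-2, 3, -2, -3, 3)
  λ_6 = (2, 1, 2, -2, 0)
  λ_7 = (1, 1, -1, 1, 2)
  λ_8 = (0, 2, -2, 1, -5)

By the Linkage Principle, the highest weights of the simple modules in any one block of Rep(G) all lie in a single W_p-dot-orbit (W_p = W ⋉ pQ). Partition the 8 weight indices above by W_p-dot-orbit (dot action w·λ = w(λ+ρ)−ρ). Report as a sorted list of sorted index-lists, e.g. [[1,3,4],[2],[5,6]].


Type D_5, rank 5, |W|=1920; reorder rows/cols to standard.

Ā_13 reps of the 8 weights (D_5, coords as presented):

  λ_1 → (1, 0, 1, 2, 2) · λ_2 → (3, 3, 1, 1, 1) · λ_3 → (1, 0, 1, 2, 2) · λ_4 → (1, 0, 1, 2, 2) · λ_5 → (1, 0, 1, 2, 2) · λ_6 → (3, 1, 3, 1, 0) · λ_7 → (2, 2, 0, 2, 3) · λ_8 → (1, 0, 1, 2, 2)

Grouping the 8 weights by Ā_13-representative: 4 linkage classes.

[[1, 3, 4, 5, 8], [2], [6], [7]]


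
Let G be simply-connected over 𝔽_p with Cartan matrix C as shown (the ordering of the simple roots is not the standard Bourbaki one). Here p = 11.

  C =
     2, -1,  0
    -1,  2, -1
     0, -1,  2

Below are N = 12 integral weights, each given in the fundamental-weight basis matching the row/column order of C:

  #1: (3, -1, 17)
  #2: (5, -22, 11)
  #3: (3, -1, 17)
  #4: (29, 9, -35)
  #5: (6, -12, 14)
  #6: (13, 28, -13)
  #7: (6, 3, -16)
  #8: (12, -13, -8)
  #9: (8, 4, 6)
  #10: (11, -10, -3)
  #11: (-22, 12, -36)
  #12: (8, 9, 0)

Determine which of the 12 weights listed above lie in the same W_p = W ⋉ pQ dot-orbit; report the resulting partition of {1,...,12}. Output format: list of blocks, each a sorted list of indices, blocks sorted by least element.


A_3 Cartan matrix, 3 simple roots permuted; ρ=(1,1,1).

Each λ_j+ρ reduced to Ā_11; 3-tuples below use C's row order:

  1: (0, 7, 0) · 2: (1, 1, 3) · 3: (0, 7, 0) · 4: (1, 1, 3) · 5: (0, 7, 0) · 6: (1, 1, 3) · 7: (0, 7, 0) · 8: (1, 1, 3) · 9: (1, 1, 3) · 10: (0, 2, 8) · 11: (0, 2, 8) · 12: (0, 2, 8)

Linkage partition of the 12 weights (3 classes, p=11):

[[1, 3, 5, 7], [2, 4, 6, 8, 9], [10, 11, 12]]


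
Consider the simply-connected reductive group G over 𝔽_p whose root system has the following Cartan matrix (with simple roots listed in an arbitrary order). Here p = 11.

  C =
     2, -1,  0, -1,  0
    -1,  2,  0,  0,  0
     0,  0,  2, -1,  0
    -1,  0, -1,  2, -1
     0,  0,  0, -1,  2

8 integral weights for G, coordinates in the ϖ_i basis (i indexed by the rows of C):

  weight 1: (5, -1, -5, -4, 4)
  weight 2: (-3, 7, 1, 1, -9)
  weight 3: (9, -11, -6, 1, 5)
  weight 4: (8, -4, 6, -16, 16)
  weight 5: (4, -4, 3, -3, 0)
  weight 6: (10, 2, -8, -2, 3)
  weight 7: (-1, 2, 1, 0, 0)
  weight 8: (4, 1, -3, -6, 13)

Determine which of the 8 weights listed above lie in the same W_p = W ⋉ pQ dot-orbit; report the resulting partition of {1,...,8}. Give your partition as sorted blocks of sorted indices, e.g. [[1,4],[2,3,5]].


Dynkin diagram of C (from the 8 off-diagonal −1 entries): D_5.

Alcove-folded reps (p=11, 8 weights, presented ϖ-order):

  [1] (0, 1, 3, 1, 2) · [2] (2, 0, 2, 0, 4) · [3] (0, 3, 2, 1, 1) · [4] (2, 0, 2, 0, 4) · [5] (0, 3, 2, 1, 1) · [6] (0, 3, 2, 1, 1) · [7] (0, 3, 2, 1, 1) · [8] (2, 0, 2, 0, 4)

3 distinct reps among the 8 weights ⇒ 3 W_11-linkage classes:

[[1], [2, 4, 8], [3, 5, 6, 7]]


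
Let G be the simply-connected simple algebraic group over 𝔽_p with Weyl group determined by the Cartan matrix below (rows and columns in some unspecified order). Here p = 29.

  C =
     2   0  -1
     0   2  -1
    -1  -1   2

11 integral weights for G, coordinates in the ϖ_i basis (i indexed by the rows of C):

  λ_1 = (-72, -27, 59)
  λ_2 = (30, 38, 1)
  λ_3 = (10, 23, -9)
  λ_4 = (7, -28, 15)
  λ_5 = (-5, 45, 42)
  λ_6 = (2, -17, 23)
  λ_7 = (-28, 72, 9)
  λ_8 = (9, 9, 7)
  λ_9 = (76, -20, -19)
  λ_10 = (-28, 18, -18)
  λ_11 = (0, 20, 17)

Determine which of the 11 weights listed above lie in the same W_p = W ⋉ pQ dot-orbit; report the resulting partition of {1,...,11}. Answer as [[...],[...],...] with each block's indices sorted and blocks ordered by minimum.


Root system A_3: the 3×3 matrix C matches after relabeling.

Folding the 11 weights λ_j+ρ into Ā_29 (reps in the given 3-coord order):

    [1] (3, 16, 8)
    [2] (2, 10, 2)
    [3] (3, 16, 8)
    [4] (3, 16, 8)
    [5] (2, 10, 2)
    [6] (3, 16, 8)
    [7] (2, 10, 2)
    [8] (10, 10, 8)
    [9] (10, 10, 8)
    [10] (2, 10, 2)
    [11] (10, 10, 8)

Linkage partition of the 11 weights (3 classes, p=29):

[[1, 3, 4, 6], [2, 5, 7, 10], [8, 9, 11]]


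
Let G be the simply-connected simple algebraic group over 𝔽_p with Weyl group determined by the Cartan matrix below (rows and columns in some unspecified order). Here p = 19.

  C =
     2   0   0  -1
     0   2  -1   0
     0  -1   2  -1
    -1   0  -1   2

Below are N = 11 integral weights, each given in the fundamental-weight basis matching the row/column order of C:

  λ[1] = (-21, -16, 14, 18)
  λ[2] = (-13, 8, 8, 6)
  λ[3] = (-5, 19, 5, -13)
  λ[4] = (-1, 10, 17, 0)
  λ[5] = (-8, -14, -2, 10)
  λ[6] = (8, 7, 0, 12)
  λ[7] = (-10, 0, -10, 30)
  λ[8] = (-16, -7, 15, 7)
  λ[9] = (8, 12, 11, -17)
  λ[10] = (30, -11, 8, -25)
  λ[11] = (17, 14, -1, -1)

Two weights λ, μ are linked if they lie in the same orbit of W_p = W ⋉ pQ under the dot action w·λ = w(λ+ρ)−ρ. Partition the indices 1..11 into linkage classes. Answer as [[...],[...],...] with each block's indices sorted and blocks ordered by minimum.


Dynkin diagram of C (from the 6 off-diagonal −1 entries): A_4.

W_19-reps of the 11 weights in Ā_19 (same 4-coord order as C):

    λ_1+ρ ↦ (4, 1, 0, 0)
    λ_2+ρ ↦ (1, 3, 4, 5)
    λ_3+ρ ↦ (1, 3, 4, 5)
    λ_4+ρ ↦ (1, 0, 8, 10)
    λ_5+ρ ↦ (3, 1, 3, 7)
    λ_6+ρ ↦ (3, 1, 3, 7)
    λ_7+ρ ↦ (3, 1, 3, 7)
    λ_8+ρ ↦ (3, 1, 3, 7)
    λ_9+ρ ↦ (1, 3, 4, 5)
    λ_10+ρ ↦ (1, 3, 4, 5)
    λ_11+ρ ↦ (4, 1, 0, 0)

Partition of {1..11} into 4 W_19-dot-orbits:

[[1, 11], [2, 3, 9, 10], [4], [5, 6, 7, 8]]


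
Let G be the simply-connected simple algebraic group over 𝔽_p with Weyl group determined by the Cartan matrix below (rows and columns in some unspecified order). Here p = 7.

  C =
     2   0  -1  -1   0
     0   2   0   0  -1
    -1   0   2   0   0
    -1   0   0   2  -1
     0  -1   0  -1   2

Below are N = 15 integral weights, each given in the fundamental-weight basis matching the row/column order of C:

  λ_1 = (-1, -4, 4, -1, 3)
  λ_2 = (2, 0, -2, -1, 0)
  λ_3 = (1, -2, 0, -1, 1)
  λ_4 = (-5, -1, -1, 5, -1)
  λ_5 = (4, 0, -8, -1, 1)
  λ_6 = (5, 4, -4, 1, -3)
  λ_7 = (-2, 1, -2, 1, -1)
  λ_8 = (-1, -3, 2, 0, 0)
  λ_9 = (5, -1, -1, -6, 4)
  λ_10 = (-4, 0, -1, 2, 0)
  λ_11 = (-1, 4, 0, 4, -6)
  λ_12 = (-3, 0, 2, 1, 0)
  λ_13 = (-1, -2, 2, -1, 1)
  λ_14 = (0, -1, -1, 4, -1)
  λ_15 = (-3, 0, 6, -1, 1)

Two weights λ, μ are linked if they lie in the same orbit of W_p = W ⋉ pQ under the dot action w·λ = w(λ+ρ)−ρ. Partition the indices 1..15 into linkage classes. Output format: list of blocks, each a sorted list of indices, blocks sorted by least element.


Type A_5, rank 5, |W|=720; reorder rows/cols to standard.

Each λ_j+ρ reduced to Ā_7; 5-tuples below use C's row order:

  [1] (0, 1, 3, 0, 1) · [2] (2, 1, 1, 0, 1) · [3] (2, 1, 1, 0, 1) · [4] (0, 0, 4, 2, 0) · [5] (0, 0, 4, 2, 0) · [6] (2, 1, 1, 0, 1) · [7] (1, 2, 1, 0, 0) · [8] (0, 1, 3, 0, 1) · [9] (1, 0, 0, 5, 0) · [10] (0, 1, 3, 0, 1) · [11] (0, 0, 1, 0, 5) · [12] (2, 1, 1, 0, 1) · [13] (0, 1, 3, 0, 1) · [14] (1, 0, 0, 5, 0) · [15] (0, 0, 4, 2, 0)

Linkage partition of the 15 weights (6 classes, p=7):

[[1, 8, 10, 13], [2, 3, 6, 12], [4, 5, 15], [7], [9, 14], [11]]


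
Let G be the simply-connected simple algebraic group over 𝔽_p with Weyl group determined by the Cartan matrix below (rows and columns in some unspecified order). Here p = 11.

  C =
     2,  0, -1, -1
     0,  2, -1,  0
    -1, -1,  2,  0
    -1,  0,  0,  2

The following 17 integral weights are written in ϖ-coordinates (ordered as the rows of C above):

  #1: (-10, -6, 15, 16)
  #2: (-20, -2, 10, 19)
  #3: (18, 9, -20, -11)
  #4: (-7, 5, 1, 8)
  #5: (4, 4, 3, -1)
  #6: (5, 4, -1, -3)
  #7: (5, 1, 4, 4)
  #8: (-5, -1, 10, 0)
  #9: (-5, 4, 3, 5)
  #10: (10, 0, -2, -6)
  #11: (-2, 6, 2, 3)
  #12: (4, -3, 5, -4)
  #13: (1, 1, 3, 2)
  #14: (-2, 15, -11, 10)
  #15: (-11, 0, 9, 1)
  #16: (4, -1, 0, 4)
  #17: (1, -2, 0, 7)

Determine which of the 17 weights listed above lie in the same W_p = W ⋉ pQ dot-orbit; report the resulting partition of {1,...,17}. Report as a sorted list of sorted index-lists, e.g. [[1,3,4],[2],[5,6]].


Type A_4, rank 4, |W|=120; reorder rows/cols to standard.

Ā_11 reps of the 17 weights (A_4, coords as presented):

  λ_1+ρ ↦ (2, 2, 4, 3);  λ_2+ρ ↦ (2, 1, 0, 8);  λ_3+ρ ↦ (2, 1, 0, 8);  λ_4+ρ ↦ (2, 2, 4, 3);  λ_5+ρ ↦ (2, 2, 4, 3);  λ_6+ρ ↦ (4, 5, 0, 2);  λ_7+ρ ↦ (4, 5, 0, 2);  λ_8+ρ ↦ (1, 0, 7, 3);  λ_9+ρ ↦ (4, 5, 0, 2);  λ_10+ρ ↦ (5, 0, 1, 5);  λ_11+ρ ↦ (1, 5, 2, 1);  λ_12+ρ ↦ (2, 2, 4, 3);  λ_13+ρ ↦ (2, 2, 4, 3);  λ_14+ρ ↦ (5, 0, 1, 5);  λ_15+ρ ↦ (2, 1, 0, 8);  λ_16+ρ ↦ (5, 0, 1, 5);  λ_17+ρ ↦ (2, 1, 0, 8)

These 17 weights hit 6 W_11-dot-orbits; sizes (5, 4, 3, 1, 3, 1):

[[1, 4, 5, 12, 13], [2, 3, 15, 17], [6, 7, 9], [8], [10, 14, 16], [11]]


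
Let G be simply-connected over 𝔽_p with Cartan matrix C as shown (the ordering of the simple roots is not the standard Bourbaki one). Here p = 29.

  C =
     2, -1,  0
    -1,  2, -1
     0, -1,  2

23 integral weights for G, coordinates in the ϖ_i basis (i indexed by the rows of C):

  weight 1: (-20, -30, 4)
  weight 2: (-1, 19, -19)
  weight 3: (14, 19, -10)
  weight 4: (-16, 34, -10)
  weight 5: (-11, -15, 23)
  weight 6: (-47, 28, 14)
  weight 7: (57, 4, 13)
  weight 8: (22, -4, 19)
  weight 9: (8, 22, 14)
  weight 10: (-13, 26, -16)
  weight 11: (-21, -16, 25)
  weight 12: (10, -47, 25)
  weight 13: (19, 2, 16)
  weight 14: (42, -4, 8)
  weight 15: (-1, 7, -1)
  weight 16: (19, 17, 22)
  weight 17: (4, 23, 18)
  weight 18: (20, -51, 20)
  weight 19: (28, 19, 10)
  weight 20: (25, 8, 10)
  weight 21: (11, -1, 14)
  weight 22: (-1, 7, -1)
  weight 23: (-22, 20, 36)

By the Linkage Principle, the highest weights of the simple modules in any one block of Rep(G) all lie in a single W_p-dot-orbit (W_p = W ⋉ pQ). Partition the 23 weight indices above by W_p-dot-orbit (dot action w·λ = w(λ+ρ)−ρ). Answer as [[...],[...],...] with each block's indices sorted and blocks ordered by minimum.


C ↔ A_3 under row/col permutation; |W(A_3)| = 24.

Alcove-folded reps (p=29, 23 weights, presented ϖ-order):

  λ_1+ρ ↦ (14, 10, 0)
  λ_2+ρ ↦ (0, 2, 18)
  λ_3+ρ ↦ (9, 11, 3)
  λ_4+ρ ↦ (9, 11, 3)
  λ_5+ρ ↦ (14, 10, 0)
  λ_6+ρ ↦ (12, 0, 15)
  λ_7+ρ ↦ (14, 10, 0)
  λ_8+ρ ↦ (9, 3, 6)
  λ_9+ρ ↦ (9, 11, 3)
  λ_10+ρ ↦ (12, 0, 15)
  λ_11+ρ ↦ (9, 11, 3)
  λ_12+ρ ↦ (9, 3, 6)
  λ_13+ρ ↦ (9, 3, 6)
  λ_14+ρ ↦ (9, 11, 3)
  λ_15+ρ ↦ (0, 8, 0)
  λ_16+ρ ↦ (9, 3, 6)
  λ_17+ρ ↦ (14, 10, 0)
  λ_18+ρ ↦ (0, 8, 0)
  λ_19+ρ ↦ (0, 2, 18)
  λ_20+ρ ↦ (9, 3, 6)
  λ_21+ρ ↦ (12, 0, 15)
  λ_22+ρ ↦ (0, 8, 0)
  λ_23+ρ ↦ (0, 8, 0)

These 23 weights hit 6 W_29-dot-orbits; sizes (4, 2, 5, 3, 5, 4):

[[1, 5, 7, 17], [2, 19], [3, 4, 9, 11, 14], [6, 10, 21], [8, 12, 13, 16, 20], [15, 18, 22, 23]]


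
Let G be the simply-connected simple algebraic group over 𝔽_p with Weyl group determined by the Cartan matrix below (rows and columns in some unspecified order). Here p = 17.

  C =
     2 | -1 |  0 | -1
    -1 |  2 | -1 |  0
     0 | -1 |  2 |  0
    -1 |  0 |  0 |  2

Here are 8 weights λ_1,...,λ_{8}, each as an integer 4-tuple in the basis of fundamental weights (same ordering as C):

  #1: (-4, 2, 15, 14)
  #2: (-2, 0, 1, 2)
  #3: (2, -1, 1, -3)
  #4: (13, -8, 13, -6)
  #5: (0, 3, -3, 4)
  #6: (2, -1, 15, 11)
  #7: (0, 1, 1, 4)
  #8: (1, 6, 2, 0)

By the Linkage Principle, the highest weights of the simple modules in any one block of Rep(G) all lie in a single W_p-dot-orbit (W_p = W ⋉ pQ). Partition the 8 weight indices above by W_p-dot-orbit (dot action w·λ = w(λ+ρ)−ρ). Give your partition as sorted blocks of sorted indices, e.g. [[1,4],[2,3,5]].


C ↔ A_4 under row/col permutation; |W(A_4)| = 120.

λ_j+ρ reflected into Ā_17 (⟨·,θ^∨⟩≤17); 4-tuples as given:

  λ_1+ρ ↦ (1, 0, 2, 2);  λ_2+ρ ↦ (1, 0, 2, 2);  λ_3+ρ ↦ (1, 0, 2, 2);  λ_4+ρ ↦ (2, 7, 3, 1);  λ_5+ρ ↦ (1, 2, 2, 5);  λ_6+ρ ↦ (1, 0, 2, 2);  λ_7+ρ ↦ (1, 2, 2, 5);  λ_8+ρ ↦ (2, 7, 3, 1)

These 8 weights hit 3 W_17-dot-orbits; sizes (4, 2, 2):

[[1, 2, 3, 6], [4, 8], [5, 7]]


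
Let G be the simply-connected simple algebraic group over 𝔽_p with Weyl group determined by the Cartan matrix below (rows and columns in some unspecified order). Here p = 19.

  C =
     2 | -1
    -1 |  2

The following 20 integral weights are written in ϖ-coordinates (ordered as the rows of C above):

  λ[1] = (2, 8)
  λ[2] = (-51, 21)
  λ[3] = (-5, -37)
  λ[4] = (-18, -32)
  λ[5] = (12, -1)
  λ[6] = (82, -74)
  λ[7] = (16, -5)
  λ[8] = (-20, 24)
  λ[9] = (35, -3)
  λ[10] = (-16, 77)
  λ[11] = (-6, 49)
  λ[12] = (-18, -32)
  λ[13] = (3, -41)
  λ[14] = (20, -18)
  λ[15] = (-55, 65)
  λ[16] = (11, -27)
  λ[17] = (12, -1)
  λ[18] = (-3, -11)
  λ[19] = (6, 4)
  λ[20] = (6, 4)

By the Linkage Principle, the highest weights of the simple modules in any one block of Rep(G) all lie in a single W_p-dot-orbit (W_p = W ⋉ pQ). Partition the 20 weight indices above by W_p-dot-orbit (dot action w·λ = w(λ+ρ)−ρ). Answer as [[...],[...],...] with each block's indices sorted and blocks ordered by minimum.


Type A_2, rank 2, |W|=6; reorder rows/cols to standard.

λ_j+ρ reflected into Ā_19 (⟨·,θ^∨⟩≤19); 2-tuples as given:

  λ_1+ρ ↦ (3, 9)
  λ_2+ρ ↦ (3, 9)
  λ_3+ρ ↦ (2, 15)
  λ_4+ρ ↦ (10, 2)
  λ_5+ρ ↦ (13, 0)
  λ_6+ρ ↦ (3, 9)
  λ_7+ρ ↦ (13, 4)
  λ_8+ρ ↦ (13, 0)
  λ_9+ρ ↦ (2, 15)
  λ_10+ρ ↦ (13, 4)
  λ_11+ρ ↦ (7, 5)
  λ_12+ρ ↦ (10, 2)
  λ_13+ρ ↦ (2, 15)
  λ_14+ρ ↦ (2, 15)
  λ_15+ρ ↦ (3, 9)
  λ_16+ρ ↦ (7, 5)
  λ_17+ρ ↦ (13, 0)
  λ_18+ρ ↦ (10, 2)
  λ_19+ρ ↦ (7, 5)
  λ_20+ρ ↦ (7, 5)

These 20 weights hit 6 W_19-dot-orbits; sizes (4, 4, 3, 3, 2, 4):

[[1, 2, 6, 15], [3, 9, 13, 14], [4, 12, 18], [5, 8, 17], [7, 10], [11, 16, 19, 20]]


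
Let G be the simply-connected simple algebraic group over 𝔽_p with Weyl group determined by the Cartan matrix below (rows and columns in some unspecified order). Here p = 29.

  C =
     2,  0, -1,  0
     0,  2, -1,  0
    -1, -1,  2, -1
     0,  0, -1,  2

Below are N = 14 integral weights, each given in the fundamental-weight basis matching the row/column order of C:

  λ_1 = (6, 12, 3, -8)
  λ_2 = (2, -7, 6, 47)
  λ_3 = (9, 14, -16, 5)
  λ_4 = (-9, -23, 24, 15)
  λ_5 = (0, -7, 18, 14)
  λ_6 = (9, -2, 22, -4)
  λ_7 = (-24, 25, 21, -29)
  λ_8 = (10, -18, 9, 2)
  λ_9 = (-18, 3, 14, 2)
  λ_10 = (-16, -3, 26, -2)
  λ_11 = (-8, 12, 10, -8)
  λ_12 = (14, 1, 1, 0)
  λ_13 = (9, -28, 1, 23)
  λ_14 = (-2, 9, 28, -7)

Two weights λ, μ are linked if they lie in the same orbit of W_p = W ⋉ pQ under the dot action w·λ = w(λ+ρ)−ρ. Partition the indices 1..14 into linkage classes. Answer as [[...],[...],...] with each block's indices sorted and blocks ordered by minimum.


Dynkin diagram of C (from the 6 off-diagonal −1 entries): D_4.

λ_j+ρ reflected into Ā_29 (⟨·,θ^∨⟩≤29); 4-tuples as given:

  [1] (4, 10, 3, 4) · [2] (6, 3, 0, 1) · [3] (5, 0, 1, 9) · [4] (4, 10, 3, 4) · [5] (5, 0, 1, 9) · [6] (6, 3, 0, 1) · [7] (6, 3, 0, 1) · [8] (4, 10, 3, 4) · [9] (15, 2, 2, 1) · [10] (15, 2, 2, 1) · [11] (4, 10, 3, 4) · [12] (15, 2, 2, 1) · [13] (15, 2, 2, 1) · [14] (6, 3, 0, 1)

Grouping the 14 weights by Ā_29-representative: 4 linkage classes.

[[1, 4, 8, 11], [2, 6, 7, 14], [3, 5], [9, 10, 12, 13]]


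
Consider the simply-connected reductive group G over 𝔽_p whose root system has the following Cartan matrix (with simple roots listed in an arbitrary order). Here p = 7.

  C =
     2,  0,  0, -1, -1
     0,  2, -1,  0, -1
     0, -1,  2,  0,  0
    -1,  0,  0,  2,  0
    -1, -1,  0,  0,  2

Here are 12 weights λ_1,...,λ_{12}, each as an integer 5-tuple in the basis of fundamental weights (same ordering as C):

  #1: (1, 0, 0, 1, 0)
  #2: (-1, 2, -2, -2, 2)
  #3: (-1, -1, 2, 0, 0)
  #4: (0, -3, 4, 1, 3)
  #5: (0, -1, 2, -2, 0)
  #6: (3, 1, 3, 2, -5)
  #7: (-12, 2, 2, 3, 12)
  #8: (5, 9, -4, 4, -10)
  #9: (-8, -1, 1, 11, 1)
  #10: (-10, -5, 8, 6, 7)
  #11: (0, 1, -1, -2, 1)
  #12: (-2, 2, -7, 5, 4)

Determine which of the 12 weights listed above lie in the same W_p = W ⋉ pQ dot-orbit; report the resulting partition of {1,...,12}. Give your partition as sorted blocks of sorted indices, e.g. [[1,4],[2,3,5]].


Dynkin diagram of C (from the 8 off-diagonal −1 entries): A_5.

Each λ_j+ρ reduced to Ā_7; 5-tuples below use C's row order:

  [1] (2, 1, 1, 2, 1)
  [2] (1, 2, 1, 0, 2)
  [3] (0, 0, 3, 1, 1)
  [4] (0, 2, 0, 1, 2)
  [5] (0, 0, 3, 1, 1)
  [6] (0, 2, 0, 1, 2)
  [7] (2, 1, 1, 2, 1)
  [8] (0, 2, 0, 1, 2)
  [9] (2, 0, 2, 0, 0)
  [10] (2, 1, 1, 2, 1)
  [11] (0, 2, 0, 1, 2)
  [12] (0, 0, 3, 1, 1)

Partition of {1..12} into 5 W_7-dot-orbits:

[[1, 7, 10], [2], [3, 5, 12], [4, 6, 8, 11], [9]]


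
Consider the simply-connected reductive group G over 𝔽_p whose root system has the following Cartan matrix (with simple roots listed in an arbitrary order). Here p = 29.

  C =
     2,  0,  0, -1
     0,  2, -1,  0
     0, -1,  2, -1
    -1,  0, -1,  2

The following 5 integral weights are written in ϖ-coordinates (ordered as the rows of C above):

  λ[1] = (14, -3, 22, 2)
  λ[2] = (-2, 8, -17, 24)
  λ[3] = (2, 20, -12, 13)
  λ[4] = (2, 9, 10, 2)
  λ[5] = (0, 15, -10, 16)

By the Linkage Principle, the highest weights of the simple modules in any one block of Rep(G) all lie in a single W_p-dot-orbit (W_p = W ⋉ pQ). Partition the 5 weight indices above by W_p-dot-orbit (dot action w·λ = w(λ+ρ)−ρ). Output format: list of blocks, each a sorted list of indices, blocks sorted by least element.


Dynkin diagram of C (from the 6 off-diagonal −1 entries): A_4.

Each λ_j+ρ reduced to Ā_29; 4-tuples below use C's row order:

  [1] (3, 10, 11, 3);  [2] (1, 7, 9, 8);  [3] (3, 10, 11, 3);  [4] (3, 10, 11, 3);  [5] (1, 7, 9, 8)

The 5 indices split into 2 linkage classes (same alcove rep ⇔ same W_29-dot-orbit):

[[1, 3, 4], [2, 5]]


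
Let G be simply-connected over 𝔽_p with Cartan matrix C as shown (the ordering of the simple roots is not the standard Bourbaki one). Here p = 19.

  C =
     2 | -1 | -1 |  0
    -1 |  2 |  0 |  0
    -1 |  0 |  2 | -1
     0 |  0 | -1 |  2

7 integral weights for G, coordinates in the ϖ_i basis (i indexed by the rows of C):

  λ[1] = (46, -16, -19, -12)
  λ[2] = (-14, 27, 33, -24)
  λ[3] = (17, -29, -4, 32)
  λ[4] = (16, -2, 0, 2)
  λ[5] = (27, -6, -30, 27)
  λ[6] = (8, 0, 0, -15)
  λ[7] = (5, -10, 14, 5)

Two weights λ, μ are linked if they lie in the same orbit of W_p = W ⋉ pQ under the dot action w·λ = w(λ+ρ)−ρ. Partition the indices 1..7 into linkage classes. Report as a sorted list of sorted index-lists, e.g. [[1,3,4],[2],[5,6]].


C ↔ A_4 under row/col permutation; |W(A_4)| = 120.

Ā_19 reps of the 7 weights (A_4, coords as presented):

    λ_1+ρ ↦ (1, 3, 9, 1)
    λ_2+ρ ↦ (7, 4, 2, 2)
    λ_3+ρ ↦ (1, 3, 9, 1)
    λ_4+ρ ↦ (15, 1, 1, 1)
    λ_5+ρ ↦ (1, 3, 9, 1)
    λ_6+ρ ↦ (1, 3, 9, 1)
    λ_7+ρ ↦ (1, 2, 10, 2)

Linkage partition of the 7 weights (4 classes, p=19):

[[1, 3, 5, 6], [2], [4], [7]]


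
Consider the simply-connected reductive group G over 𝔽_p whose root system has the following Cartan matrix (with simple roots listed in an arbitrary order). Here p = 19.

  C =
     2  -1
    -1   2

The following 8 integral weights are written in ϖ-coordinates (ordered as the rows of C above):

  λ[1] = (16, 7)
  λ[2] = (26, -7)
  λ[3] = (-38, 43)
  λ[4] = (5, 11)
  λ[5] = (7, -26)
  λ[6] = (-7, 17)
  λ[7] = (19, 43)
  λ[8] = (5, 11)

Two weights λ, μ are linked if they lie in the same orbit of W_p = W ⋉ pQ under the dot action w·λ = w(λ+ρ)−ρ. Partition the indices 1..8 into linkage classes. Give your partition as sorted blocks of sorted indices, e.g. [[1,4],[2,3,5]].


Root system A_2: the 2×2 matrix C matches after relabeling.

Ā_19 reps of the 8 weights (A_2, coords as presented):

  [1] (11, 2)
  [2] (11, 2)
  [3] (6, 12)
  [4] (6, 12)
  [5] (11, 2)
  [6] (6, 12)
  [7] (6, 12)
  [8] (6, 12)

The 8 indices split into 2 linkage classes (same alcove rep ⇔ same W_19-dot-orbit):

[[1, 2, 5], [3, 4, 6, 7, 8]]


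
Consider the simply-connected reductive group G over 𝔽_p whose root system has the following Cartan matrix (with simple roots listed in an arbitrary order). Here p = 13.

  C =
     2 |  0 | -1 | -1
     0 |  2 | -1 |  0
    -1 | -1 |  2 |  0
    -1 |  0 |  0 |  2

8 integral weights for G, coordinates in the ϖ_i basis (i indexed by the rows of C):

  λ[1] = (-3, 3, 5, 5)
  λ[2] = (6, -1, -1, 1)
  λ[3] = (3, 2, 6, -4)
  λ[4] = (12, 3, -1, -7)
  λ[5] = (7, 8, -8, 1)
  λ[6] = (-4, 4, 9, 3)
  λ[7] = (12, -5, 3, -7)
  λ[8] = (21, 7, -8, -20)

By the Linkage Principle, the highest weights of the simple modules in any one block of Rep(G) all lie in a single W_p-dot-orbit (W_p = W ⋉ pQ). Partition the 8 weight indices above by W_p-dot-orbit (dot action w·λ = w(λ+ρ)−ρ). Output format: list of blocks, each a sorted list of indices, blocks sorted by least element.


Dynkin diagram of C (from the 6 off-diagonal −1 entries): A_4.

W_13-reps of the 8 weights in Ā_13 (same 4-coord order as C):

  1: (2, 3, 4, 3) · 2: (7, 0, 0, 2) · 3: (1, 2, 7, 2) · 4: (7, 0, 0, 2) · 5: (1, 2, 7, 2) · 6: (1, 2, 7, 2) · 7: (7, 0, 0, 2) · 8: (2, 3, 4, 3)

Partition of {1..8} into 3 W_13-dot-orbits:

[[1, 8], [2, 4, 7], [3, 5, 6]]


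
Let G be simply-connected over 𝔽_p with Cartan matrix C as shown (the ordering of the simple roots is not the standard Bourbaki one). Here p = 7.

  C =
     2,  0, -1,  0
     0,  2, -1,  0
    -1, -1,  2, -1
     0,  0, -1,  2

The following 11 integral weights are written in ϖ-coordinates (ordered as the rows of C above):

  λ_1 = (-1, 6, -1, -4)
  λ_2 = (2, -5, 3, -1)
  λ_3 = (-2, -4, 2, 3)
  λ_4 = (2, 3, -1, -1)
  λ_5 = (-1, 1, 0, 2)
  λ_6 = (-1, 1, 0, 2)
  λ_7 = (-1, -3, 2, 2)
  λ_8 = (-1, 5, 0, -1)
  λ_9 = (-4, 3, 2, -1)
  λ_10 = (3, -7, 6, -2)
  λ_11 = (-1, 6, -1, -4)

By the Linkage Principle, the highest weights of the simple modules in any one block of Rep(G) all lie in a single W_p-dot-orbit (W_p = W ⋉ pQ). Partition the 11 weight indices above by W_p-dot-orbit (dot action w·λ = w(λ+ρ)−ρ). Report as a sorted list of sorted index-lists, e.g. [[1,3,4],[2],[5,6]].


C ↔ D_4 under row/col permutation; |W(D_4)| = 192.

Ā_7 reps of the 11 weights (D_4, coords as presented):

  1: (3, 4, 0, 0);  2: (3, 4, 0, 0);  3: (0, 2, 1, 3);  4: (3, 4, 0, 0);  5: (0, 2, 1, 3);  6: (0, 2, 1, 3);  7: (0, 2, 1, 3);  8: (0, 6, 0, 0);  9: (3, 4, 0, 0);  10: (0, 2, 1, 3);  11: (3, 4, 0, 0)

Grouping the 11 weights by Ā_7-representative: 3 linkage classes.

[[1, 2, 4, 9, 11], [3, 5, 6, 7, 10], [8]]


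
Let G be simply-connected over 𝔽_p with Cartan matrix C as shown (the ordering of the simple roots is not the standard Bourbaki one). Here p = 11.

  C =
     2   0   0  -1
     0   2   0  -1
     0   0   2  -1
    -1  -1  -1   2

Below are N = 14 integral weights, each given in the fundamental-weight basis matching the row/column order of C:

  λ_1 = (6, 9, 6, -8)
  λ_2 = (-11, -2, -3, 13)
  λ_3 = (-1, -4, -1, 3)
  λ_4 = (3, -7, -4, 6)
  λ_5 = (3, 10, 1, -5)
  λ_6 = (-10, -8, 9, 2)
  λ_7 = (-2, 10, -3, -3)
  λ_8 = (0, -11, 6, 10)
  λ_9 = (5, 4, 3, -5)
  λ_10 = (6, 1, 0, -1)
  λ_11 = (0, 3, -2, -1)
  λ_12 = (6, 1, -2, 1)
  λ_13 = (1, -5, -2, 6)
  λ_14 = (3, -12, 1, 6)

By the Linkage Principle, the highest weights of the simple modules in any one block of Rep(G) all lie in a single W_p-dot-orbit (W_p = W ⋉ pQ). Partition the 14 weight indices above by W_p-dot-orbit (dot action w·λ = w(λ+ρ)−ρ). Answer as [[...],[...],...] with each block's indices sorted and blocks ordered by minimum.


Dynkin diagram of C (from the 6 off-diagonal −1 entries): D_4.

Alcove-folded reps (p=11, 14 weights, presented ϖ-order):

    1: (0, 3, 0, 1)
    2: (7, 2, 1, 0)
    3: (0, 3, 0, 1)
    4: (2, 4, 1, 2)
    5: (0, 7, 2, 0)
    6: (2, 4, 1, 2)
    7: (2, 4, 1, 2)
    8: (7, 2, 1, 0)
    9: (2, 1, 0, 4)
    10: (7, 2, 1, 0)
    11: (0, 3, 0, 1)
    12: (7, 2, 1, 0)
    13: (2, 4, 1, 2)
    14: (0, 7, 2, 0)

Partition of {1..14} into 5 W_11-dot-orbits:

[[1, 3, 11], [2, 8, 10, 12], [4, 6, 7, 13], [5, 14], [9]]


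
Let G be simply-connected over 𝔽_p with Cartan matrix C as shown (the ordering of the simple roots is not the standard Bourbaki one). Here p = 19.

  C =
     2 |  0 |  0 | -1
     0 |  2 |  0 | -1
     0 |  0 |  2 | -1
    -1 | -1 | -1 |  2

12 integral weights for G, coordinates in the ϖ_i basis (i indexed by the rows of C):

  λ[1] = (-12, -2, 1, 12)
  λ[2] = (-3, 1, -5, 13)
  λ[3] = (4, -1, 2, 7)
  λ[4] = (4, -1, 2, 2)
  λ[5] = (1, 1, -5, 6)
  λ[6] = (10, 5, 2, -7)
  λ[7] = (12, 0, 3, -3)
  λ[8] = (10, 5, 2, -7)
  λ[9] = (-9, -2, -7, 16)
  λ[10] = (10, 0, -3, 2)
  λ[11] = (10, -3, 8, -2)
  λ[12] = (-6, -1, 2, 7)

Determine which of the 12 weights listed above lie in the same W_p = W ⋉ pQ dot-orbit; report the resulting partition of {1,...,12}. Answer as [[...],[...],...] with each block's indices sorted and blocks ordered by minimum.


Dynkin diagram of C (from the 6 off-diagonal −1 entries): D_4.

Ā_19 reps of the 12 weights (D_4, coords as presented):

  1: (11, 1, 2, 1) · 2: (2, 2, 4, 3) · 3: (5, 0, 3, 3) · 4: (5, 0, 3, 3) · 5: (2, 2, 4, 3) · 6: (5, 0, 3, 3) · 7: (11, 1, 2, 1) · 8: (5, 0, 3, 3) · 9: (8, 1, 6, 2) · 10: (11, 1, 2, 1) · 11: (8, 1, 6, 2) · 12: (5, 0, 3, 3)

These 12 weights hit 4 W_19-dot-orbits; sizes (3, 2, 5, 2):

[[1, 7, 10], [2, 5], [3, 4, 6, 8, 12], [9, 11]]


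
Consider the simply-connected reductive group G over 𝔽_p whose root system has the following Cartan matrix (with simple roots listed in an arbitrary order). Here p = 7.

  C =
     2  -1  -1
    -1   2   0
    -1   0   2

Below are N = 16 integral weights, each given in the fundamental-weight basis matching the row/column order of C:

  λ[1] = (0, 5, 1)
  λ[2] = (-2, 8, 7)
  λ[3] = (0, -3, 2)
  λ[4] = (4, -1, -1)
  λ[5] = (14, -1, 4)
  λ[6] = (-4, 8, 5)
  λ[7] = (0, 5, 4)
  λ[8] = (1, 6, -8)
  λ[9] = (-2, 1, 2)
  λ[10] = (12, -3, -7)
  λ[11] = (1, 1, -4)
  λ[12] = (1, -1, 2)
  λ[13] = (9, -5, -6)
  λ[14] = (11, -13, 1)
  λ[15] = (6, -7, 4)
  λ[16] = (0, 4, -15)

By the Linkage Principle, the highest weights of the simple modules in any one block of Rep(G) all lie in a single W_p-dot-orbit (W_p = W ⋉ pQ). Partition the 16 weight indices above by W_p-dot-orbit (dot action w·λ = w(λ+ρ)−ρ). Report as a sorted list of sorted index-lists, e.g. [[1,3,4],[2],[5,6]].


Root system A_3: the 3×3 matrix C matches after relabeling.

Alcove-folded reps (p=7, 16 weights, presented ϖ-order):

  λ_1 → (1, 4, 0) · λ_2 → (1, 1, 0) · λ_3 → (1, 1, 2) · λ_4 → (5, 0, 0) · λ_5 → (1, 0, 5) · λ_6 → (1, 1, 2) · λ_7 → (1, 1, 0) · λ_8 → (5, 0, 0) · λ_9 → (1, 1, 2) · λ_10 → (1, 4, 0) · λ_11 → (1, 1, 2) · λ_12 → (2, 0, 3) · λ_13 → (1, 1, 2) · λ_14 → (5, 0, 0) · λ_15 → (1, 1, 0) · λ_16 → (1, 0, 5)

Linkage partition of the 16 weights (6 classes, p=7):

[[1, 10], [2, 7, 15], [3, 6, 9, 11, 13], [4, 8, 14], [5, 16], [12]]


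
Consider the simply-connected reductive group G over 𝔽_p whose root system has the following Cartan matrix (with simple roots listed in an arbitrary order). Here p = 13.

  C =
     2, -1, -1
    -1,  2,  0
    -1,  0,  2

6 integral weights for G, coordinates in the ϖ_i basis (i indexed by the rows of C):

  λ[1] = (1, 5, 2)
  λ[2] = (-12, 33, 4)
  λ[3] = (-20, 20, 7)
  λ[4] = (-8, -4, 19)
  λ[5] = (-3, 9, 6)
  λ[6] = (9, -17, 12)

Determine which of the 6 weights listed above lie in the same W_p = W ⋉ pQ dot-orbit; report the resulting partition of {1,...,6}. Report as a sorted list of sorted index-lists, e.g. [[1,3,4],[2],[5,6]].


A_3 Cartan matrix, 3 simple roots permuted; ρ=(1,1,1).

W_13-reps of the 6 weights in Ā_13 (same 3-coord order as C):

  λ_1 → (2, 6, 3);  λ_2 → (2, 6, 3);  λ_3 → (2, 6, 3);  λ_4 → (3, 0, 3);  λ_5 → (2, 6, 3);  λ_6 → (3, 0, 3)

These 6 weights hit 2 W_13-dot-orbits; sizes (4, 2):

[[1, 2, 3, 5], [4, 6]]


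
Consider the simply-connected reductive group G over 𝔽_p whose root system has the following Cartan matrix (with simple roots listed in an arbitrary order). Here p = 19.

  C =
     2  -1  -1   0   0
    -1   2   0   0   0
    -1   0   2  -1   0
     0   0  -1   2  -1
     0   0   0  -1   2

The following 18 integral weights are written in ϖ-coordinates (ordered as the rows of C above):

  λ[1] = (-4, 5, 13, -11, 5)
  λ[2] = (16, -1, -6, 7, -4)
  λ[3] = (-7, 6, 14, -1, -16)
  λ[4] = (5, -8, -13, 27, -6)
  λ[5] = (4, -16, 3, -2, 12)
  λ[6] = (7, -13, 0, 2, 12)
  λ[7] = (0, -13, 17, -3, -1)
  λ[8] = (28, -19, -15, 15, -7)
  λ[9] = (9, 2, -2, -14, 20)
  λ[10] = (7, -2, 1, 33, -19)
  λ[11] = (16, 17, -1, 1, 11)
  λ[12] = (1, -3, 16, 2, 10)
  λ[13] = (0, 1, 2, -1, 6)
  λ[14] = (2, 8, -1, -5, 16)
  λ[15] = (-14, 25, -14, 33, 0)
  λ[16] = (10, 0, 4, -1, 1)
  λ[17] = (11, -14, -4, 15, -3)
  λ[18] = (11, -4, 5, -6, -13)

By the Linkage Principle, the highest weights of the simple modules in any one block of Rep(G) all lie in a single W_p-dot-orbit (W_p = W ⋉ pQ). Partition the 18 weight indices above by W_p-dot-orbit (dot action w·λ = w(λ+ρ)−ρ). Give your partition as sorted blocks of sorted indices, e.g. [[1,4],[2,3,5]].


A_5 Cartan matrix, 5 simple roots permuted; ρ=(1,1,1,1,1).

Alcove-folded reps (p=19, 18 weights, presented ϖ-order):

  [1] (3, 3, 1, 6, 4);  [2] (11, 1, 5, 0, 2);  [3] (0, 1, 6, 9, 0);  [4] (3, 3, 1, 6, 4);  [5] (3, 3, 1, 6, 4);  [6] (1, 2, 3, 0, 7);  [7] (11, 1, 5, 0, 2);  [8] (3, 3, 1, 6, 4);  [9] (2, 1, 9, 1, 5);  [10] (2, 1, 9, 1, 5);  [11] (11, 1, 5, 0, 2);  [12] (11, 1, 5, 0, 2);  [13] (1, 2, 3, 0, 7);  [14] (1, 2, 3, 0, 7);  [15] (1, 2, 3, 0, 7);  [16] (11, 1, 5, 0, 2);  [17] (3, 3, 1, 6, 4);  [18] (2, 1, 9, 1, 5)

These 18 weights hit 5 W_19-dot-orbits; sizes (5, 5, 1, 4, 3):

[[1, 4, 5, 8, 17], [2, 7, 11, 12, 16], [3], [6, 13, 14, 15], [9, 10, 18]]


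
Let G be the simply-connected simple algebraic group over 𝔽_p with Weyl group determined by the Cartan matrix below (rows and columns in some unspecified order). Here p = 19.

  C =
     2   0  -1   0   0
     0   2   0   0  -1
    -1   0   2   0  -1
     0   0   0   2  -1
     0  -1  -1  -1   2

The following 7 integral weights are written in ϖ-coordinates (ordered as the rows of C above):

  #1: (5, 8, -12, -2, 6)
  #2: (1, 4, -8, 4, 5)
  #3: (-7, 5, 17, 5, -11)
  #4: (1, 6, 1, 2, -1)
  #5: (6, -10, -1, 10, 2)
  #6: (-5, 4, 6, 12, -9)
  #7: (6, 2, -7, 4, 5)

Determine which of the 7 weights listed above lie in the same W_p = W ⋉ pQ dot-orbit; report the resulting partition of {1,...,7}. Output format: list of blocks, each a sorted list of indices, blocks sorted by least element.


Dynkin diagram of C (from the 8 off-diagonal −1 entries): D_5.

λ_j+ρ reflected into Ā_19 (⟨·,θ^∨⟩≤19); 5-tuples as given:

    [1] (5, 4, 1, 4, 1)
    [2] (5, 4, 1, 4, 1)
    [3] (5, 4, 1, 4, 1)
    [4] (2, 7, 2, 3, 0)
    [5] (1, 3, 4, 5, 0)
    [6] (1, 3, 4, 5, 0)
    [7] (1, 3, 4, 5, 0)

The 7 indices split into 3 linkage classes (same alcove rep ⇔ same W_19-dot-orbit):

[[1, 2, 3], [4], [5, 6, 7]]


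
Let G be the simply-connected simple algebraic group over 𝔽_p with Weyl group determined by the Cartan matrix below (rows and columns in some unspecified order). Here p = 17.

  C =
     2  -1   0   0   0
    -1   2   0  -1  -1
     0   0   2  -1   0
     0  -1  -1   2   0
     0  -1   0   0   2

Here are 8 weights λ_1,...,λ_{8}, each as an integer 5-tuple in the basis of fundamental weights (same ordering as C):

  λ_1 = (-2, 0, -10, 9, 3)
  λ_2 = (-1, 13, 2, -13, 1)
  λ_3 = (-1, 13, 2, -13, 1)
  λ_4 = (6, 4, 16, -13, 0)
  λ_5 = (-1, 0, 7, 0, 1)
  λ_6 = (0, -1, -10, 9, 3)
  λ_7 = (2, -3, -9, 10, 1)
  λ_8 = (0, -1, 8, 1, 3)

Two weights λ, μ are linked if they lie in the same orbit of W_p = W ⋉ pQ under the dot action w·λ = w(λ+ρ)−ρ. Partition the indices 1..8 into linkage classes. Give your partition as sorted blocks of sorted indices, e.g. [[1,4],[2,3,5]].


Dynkin diagram of C (from the 8 off-diagonal −1 entries): D_5.

λ_j+ρ reflected into Ā_17 (⟨·,θ^∨⟩≤17); 5-tuples as given:

  λ_1+ρ ↦ (1, 0, 9, 1, 4) · λ_2+ρ ↦ (0, 1, 8, 1, 2) · λ_3+ρ ↦ (0, 1, 8, 1, 2) · λ_4+ρ ↦ (0, 0, 4, 1, 6) · λ_5+ρ ↦ (0, 1, 8, 1, 2) · λ_6+ρ ↦ (1, 0, 9, 1, 4) · λ_7+ρ ↦ (1, 2, 8, 1, 0) · λ_8+ρ ↦ (1, 0, 9, 1, 4)

4 distinct reps among the 8 weights ⇒ 4 W_17-linkage classes:

[[1, 6, 8], [2, 3, 5], [4], [7]]
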